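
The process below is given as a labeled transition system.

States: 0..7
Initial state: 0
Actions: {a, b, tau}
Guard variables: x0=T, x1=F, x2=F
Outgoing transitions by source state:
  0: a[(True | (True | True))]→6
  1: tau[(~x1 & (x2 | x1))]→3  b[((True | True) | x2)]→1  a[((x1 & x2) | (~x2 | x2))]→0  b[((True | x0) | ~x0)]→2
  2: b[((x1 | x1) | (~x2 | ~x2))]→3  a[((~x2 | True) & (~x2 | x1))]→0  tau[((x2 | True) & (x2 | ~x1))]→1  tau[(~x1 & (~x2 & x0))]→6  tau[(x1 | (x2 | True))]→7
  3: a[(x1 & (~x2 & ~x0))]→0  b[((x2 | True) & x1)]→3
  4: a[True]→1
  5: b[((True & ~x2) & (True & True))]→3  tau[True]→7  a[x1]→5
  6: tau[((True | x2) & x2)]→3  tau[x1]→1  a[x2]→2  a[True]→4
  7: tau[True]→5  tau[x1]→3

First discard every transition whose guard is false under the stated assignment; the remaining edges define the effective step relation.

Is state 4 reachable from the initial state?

14 transition(s) survive guard evaluation.
Layer 0: {0}
Layer 1: {6}  cumulative {0,6}
Layer 2: {4}  cumulative {0,4,6}
Layer 3: {1}  cumulative {0,1,4,6}
Layer 4: {2}  cumulative {0,1,2,4,6}
Layer 5: {3,7}  cumulative {0,1,2,3,4,6,7}
Layer 6: {5}  cumulative {0,1,2,3,4,5,6,7}
Reach set: {0,1,2,3,4,5,6,7}
Path to 4: a·a

Answer: REACHABLE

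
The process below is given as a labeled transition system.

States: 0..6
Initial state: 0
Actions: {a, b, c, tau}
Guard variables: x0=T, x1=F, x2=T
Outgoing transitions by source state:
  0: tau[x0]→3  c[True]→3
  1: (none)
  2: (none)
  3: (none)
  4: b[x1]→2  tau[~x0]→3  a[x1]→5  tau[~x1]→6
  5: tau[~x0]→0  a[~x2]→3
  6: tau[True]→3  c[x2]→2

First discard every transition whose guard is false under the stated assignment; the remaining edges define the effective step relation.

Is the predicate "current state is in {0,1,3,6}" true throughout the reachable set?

Safe = {0,1,3,6}
Reach set: {0,3}
  0: ok
  3: ok

Answer: INVARIANT HOLDS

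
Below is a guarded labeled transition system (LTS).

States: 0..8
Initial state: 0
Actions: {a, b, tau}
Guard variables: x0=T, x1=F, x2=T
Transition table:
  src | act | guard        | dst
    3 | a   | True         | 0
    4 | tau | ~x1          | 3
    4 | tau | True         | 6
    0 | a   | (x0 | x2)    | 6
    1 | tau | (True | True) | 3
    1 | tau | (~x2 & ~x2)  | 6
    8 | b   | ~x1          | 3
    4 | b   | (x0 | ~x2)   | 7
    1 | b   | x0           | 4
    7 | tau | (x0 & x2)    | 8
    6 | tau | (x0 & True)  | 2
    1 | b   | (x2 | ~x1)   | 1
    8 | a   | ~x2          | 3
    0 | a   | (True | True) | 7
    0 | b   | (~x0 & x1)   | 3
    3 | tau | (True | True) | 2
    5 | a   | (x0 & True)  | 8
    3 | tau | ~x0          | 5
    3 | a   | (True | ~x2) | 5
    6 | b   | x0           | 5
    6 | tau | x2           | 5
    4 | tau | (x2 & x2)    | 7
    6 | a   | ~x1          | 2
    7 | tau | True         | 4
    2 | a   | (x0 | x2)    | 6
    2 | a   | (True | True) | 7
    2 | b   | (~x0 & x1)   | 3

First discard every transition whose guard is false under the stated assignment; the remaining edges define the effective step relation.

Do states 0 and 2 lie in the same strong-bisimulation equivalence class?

Refine partition for ~:
  π0 = {{0,1,2,3,4,5,6,7,8}}
  π1 = {{0,2,5},{1,4},{3},{6},{7},{8}}
  π2 = {{0,2},{1},{3},{4},{5},{6},{7},{8}}
Fixed point at round 3; 8 class(es).
[0]={0,2}  [2]={0,2}

Answer: BISIMILAR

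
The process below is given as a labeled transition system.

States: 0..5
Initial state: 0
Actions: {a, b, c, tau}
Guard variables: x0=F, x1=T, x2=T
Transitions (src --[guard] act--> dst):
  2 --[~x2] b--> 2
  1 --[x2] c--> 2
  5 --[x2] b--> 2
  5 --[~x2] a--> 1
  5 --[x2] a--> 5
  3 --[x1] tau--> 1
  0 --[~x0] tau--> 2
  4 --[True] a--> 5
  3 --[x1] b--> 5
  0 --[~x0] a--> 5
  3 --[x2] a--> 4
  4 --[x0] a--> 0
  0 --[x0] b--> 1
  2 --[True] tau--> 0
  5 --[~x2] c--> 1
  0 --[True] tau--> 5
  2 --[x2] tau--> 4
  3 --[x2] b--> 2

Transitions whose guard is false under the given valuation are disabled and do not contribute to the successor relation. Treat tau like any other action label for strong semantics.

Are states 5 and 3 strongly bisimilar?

Compute ~ classes (split until stable):
  π0 = {{0,1,2,3,4,5}}
  π1 = {{0},{1},{2},{3},{4},{5}}
stable after 2 split(s): 6 block(s)
class of 5: {5}; class of 3: {3}

Answer: NOT BISIMILAR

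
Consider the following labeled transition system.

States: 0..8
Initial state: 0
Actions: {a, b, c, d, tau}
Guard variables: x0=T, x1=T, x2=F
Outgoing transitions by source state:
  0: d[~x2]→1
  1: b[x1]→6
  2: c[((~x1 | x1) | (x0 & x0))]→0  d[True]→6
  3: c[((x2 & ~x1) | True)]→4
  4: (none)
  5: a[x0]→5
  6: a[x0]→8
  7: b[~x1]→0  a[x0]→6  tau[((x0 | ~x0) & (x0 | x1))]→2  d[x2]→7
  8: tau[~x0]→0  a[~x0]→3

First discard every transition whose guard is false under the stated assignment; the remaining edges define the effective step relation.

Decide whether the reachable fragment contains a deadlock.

R = {0,1,6,8}
  0: d→1  [1 exit(s)]
  1: b→6  [1 exit(s)]
  6: a→8  [1 exit(s)]
  8: ∅  [deadlock]
trace reaching 8: d·b·a

Answer: DEADLOCK at state 8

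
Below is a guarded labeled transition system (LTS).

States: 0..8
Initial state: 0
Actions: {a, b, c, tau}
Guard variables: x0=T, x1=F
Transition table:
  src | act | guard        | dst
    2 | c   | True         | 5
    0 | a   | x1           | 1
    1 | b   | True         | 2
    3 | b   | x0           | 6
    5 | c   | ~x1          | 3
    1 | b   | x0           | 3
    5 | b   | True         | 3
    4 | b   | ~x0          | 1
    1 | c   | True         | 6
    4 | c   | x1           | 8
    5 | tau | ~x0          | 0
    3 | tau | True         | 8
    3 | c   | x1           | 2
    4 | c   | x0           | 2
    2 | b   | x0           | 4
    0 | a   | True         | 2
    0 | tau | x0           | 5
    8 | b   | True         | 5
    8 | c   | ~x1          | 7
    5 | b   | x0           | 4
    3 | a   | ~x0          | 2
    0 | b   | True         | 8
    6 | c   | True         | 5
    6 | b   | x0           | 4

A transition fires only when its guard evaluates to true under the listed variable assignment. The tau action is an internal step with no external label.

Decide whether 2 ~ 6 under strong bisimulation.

Answer: BISIMILAR

Working:
Bisimulation quotient by refinement:
  P[0] = {{0,1,2,3,4,5,6,7,8}}
  P[1] = {{0},{1,2,5,6,8},{3},{4},{7}}
  P[2] = {{0},{1},{2,6},{3},{4},{5},{7},{8}}
stable after 3 split(s): 8 block(s)
[2]={2,6}  [6]={2,6}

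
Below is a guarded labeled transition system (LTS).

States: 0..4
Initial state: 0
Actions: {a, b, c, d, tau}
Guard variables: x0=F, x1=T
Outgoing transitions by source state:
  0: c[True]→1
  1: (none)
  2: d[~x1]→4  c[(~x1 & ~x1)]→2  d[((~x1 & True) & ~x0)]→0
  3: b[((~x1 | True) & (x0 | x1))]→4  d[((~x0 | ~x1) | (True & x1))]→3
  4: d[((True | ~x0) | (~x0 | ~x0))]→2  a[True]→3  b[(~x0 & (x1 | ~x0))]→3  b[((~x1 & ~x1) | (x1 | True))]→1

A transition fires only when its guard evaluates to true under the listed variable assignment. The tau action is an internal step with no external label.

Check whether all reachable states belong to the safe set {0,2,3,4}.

Allowed set {0,2,3,4}
R = {0,1}
  0: ok
  1: VIOLATES
counterexample path to 1: c

Answer: INVARIANT VIOLATED at state 1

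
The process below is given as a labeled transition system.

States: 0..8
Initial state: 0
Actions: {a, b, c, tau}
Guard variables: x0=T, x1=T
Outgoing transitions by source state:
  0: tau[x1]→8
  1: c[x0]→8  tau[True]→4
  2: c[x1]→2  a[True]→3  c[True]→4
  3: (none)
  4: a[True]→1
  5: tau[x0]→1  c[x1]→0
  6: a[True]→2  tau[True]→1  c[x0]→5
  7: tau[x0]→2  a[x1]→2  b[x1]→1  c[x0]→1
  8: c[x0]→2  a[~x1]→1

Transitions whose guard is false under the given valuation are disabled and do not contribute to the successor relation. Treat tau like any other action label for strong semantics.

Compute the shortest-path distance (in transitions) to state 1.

Answer: 4

Analysis:
Breadth-first toward 1:
  depth 0: {0}
  depth 1: {8}
  depth 2: {2}
  depth 3: {3,4}
  depth 4: {1}
1 enters at depth 4; path tau·c·c·a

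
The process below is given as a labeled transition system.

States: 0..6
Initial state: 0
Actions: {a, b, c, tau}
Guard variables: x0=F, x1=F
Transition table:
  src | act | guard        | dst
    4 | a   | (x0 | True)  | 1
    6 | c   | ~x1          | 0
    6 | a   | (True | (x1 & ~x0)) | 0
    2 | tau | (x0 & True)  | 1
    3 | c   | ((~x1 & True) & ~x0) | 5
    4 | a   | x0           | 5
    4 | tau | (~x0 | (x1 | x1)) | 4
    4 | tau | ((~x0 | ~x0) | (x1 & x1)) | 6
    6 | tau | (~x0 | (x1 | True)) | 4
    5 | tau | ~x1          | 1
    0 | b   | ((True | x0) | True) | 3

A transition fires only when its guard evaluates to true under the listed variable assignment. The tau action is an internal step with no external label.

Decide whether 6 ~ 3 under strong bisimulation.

Answer: NOT BISIMILAR

Working:
Compute ~ classes (split until stable):
  P[0] = {{0,1,2,3,4,5,6}}
  P[1] = {{0},{1,2},{3},{4},{5},{6}}
Fixed point at round 2; 6 class(es).
[6]={6}  [3]={3}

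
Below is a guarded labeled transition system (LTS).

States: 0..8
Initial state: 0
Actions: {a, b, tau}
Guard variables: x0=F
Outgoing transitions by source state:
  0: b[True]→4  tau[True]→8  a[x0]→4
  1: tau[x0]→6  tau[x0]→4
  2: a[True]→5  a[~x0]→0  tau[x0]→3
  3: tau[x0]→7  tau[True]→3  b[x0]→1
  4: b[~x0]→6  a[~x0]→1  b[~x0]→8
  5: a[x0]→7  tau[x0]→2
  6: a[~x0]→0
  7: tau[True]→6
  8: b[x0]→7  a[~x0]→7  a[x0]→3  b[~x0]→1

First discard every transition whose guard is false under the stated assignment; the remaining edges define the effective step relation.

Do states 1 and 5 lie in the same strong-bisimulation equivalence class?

Answer: BISIMILAR

Trace:
Bisimulation quotient by refinement:
  round 0: {{0,1,2,3,4,5,6,7,8}}
  round 1: {{0},{1,5},{2,6},{3,7},{4,8}}
  round 2: {{0},{1,5},{2},{3},{4},{6},{7},{8}}
8 equivalence class(es) (converged in 3)
class of 1: {1,5}; class of 5: {1,5}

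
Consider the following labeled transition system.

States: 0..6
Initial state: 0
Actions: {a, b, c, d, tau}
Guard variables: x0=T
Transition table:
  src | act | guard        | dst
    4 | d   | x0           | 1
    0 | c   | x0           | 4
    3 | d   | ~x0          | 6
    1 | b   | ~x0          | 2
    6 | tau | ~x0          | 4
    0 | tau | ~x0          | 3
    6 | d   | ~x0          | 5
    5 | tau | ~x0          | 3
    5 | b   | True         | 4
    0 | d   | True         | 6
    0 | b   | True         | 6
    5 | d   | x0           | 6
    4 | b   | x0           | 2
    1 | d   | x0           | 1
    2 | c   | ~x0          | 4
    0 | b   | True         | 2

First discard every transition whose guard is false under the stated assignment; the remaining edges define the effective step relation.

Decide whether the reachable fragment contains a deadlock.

Reachable = {0,1,2,4,6}
  0: b→2  b→6  c→4  d→6  [4 exit(s)]
  1: d→1  [1 exit(s)]
  2: ∅  [STUCK]
  4: b→2  d→1  [2 exit(s)]
  6: ∅  [STUCK]
trace reaching 2: b

Answer: DEADLOCK at state 2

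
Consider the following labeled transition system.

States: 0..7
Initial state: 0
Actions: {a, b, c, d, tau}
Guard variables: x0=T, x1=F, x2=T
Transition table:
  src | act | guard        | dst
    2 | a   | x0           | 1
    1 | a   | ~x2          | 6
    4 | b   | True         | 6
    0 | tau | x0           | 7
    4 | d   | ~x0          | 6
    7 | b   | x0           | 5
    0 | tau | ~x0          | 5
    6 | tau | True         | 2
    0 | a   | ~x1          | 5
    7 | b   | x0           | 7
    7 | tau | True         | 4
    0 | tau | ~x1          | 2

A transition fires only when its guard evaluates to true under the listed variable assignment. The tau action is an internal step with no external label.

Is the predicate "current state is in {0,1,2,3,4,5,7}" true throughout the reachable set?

Inv-set: {0,1,2,3,4,5,7}
R = {0,1,2,4,5,6,7}
  0: safe
  1: safe
  2: safe
  4: safe
  5: safe
  6: ✗ unsafe
  7: safe
witness against invariant: tau·tau·b → 6

Answer: INVARIANT VIOLATED at state 6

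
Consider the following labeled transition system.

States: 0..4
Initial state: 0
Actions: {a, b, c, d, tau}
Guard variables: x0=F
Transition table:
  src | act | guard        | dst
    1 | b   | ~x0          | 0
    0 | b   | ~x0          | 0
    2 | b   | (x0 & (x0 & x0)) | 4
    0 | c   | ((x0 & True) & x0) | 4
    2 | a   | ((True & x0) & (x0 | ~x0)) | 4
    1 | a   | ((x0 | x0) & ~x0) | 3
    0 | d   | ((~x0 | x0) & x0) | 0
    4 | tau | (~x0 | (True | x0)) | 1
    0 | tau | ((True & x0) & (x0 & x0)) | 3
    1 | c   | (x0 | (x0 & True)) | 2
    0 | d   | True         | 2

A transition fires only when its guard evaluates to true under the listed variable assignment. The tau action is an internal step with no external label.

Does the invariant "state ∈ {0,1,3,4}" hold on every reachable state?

Inv-set: {0,1,3,4}
Reachable = {0,2}
  0: safe
  2: ✗ unsafe
reach 2 via d — violates

Answer: INVARIANT VIOLATED at state 2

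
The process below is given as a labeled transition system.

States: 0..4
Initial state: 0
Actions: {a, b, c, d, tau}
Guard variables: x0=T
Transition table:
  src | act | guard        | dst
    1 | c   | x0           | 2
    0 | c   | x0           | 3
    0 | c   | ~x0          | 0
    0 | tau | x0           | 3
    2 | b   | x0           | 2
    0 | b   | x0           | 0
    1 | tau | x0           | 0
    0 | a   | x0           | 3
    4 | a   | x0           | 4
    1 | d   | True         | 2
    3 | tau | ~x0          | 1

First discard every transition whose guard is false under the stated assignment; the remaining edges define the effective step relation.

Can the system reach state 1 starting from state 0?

After dropping false guards: 9 live edges.
depth 0: {0}
depth 1: {3}  total {0,3}
Reach set: {0,3}

Answer: UNREACHABLE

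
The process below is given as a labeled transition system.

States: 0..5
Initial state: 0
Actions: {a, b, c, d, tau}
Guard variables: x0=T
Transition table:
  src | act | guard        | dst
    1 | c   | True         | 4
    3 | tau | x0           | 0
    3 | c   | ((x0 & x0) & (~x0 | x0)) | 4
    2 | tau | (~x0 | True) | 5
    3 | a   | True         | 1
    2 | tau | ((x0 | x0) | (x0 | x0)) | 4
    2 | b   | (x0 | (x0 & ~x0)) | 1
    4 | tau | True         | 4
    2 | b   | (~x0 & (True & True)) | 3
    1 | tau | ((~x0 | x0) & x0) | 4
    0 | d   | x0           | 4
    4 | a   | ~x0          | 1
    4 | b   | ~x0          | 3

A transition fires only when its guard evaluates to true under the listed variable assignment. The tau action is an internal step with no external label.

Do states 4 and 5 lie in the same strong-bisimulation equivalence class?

Bisimulation quotient by refinement:
  round 0: {{0,1,2,3,4,5}}
  round 1: {{0},{1},{2},{3},{4},{5}}
Fixed point at round 2; 6 class(es).
[4]={4}  [5]={5}

Answer: NOT BISIMILAR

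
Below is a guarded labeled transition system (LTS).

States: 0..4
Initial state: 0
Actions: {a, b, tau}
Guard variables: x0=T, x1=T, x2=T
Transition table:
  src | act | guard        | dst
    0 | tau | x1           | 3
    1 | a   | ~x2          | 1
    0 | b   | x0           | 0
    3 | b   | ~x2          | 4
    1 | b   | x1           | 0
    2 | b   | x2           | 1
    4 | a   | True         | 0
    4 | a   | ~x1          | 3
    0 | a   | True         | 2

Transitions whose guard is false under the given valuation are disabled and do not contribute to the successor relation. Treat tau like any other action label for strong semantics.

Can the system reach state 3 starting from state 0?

Guard filter leaves 6 enabled edge(s).
L0 = {0}
L1 = {2,3}  now seen {0,2,3}
L2 = {1}  now seen {0,1,2,3}
Reachable = {0,1,2,3}
Path to 3: tau

Answer: REACHABLE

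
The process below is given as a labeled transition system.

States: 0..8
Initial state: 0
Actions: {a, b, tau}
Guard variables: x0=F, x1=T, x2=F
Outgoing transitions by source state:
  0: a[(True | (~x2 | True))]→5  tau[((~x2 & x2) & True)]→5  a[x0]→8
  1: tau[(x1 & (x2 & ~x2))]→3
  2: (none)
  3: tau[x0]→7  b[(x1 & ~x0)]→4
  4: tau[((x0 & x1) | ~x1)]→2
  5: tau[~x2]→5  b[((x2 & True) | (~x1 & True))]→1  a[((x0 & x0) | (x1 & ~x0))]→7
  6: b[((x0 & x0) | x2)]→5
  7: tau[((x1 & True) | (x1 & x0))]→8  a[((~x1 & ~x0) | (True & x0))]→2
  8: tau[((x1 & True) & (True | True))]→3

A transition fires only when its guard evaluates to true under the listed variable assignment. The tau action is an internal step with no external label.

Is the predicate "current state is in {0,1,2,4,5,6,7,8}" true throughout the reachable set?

Answer: INVARIANT VIOLATED at state 3

Analysis:
Inv-set: {0,1,2,4,5,6,7,8}
R = {0,3,4,5,7,8}
  0: ✓
  3: outside
  4: ✓
  5: ✓
  7: ✓
  8: ✓
reach 3 via a·a·tau·tau — violates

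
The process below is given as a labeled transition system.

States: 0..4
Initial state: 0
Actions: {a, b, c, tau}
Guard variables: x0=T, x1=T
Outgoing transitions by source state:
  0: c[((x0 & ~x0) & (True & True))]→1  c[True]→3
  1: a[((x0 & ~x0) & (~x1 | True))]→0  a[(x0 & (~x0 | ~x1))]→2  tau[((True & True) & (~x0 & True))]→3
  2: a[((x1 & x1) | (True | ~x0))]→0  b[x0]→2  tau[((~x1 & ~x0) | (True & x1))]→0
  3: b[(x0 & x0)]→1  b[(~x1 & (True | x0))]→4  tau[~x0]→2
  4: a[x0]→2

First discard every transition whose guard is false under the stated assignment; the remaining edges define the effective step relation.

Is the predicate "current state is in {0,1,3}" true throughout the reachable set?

Answer: INVARIANT HOLDS

Trace:
Allowed set {0,1,3}
Reachable = {0,1,3}
  0: ok
  1: ok
  3: ok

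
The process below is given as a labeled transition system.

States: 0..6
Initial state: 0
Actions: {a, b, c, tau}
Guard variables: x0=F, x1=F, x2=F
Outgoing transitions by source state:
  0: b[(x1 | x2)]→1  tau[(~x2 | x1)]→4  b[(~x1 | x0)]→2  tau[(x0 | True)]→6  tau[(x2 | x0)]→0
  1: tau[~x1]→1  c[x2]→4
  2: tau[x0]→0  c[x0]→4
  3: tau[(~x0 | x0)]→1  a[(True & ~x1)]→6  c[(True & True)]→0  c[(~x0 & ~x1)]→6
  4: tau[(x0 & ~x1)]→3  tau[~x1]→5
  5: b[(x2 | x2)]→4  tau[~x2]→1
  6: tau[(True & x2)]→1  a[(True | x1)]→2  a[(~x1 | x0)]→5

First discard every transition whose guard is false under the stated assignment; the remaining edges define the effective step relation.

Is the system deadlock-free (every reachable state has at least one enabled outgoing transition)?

R = {0,1,2,4,5,6}
  0: b→2  tau→4  tau→6  [3 out]
  1: tau→1  [1 out]
  2: ∅  [deadlock]
  4: tau→5  [1 out]
  5: tau→1  [1 out]
  6: a→2  a→5  [2 out]
witness 2: b

Answer: DEADLOCK at state 2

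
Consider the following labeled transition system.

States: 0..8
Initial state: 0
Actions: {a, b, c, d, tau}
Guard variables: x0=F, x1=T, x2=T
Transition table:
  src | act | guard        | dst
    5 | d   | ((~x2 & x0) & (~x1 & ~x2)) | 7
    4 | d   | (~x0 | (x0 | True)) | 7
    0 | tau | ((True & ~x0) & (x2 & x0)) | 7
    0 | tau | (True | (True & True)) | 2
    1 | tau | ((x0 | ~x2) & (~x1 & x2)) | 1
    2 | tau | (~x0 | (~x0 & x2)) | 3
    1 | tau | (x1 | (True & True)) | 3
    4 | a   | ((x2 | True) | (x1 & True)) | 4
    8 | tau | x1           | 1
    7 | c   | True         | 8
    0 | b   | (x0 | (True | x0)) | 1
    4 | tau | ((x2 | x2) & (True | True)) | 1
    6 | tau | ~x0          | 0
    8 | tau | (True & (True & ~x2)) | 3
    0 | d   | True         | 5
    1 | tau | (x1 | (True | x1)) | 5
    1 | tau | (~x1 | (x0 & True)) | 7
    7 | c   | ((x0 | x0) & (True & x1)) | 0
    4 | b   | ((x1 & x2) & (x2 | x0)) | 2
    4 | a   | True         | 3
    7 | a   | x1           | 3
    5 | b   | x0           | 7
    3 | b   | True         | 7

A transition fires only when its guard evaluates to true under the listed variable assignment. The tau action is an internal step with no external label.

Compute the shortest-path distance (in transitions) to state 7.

Breadth-first toward 7:
  depth 0: {0}
  depth 1: {1,2,5}
  depth 2: {3}
  depth 3: {7}
depth(7)=3, e.g. b·tau·b

Answer: 3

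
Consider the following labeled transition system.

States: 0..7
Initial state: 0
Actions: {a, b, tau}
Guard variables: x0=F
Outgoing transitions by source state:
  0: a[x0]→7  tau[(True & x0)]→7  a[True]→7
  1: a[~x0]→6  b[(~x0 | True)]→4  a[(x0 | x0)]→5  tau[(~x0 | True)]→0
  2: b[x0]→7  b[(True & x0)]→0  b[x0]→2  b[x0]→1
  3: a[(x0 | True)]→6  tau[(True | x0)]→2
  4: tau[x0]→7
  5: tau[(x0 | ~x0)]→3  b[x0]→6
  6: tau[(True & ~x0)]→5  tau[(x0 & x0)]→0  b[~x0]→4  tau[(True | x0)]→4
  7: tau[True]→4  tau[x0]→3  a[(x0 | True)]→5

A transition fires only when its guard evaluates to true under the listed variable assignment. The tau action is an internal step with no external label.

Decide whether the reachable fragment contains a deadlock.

Reach set: {0,2,3,4,5,6,7}
  0: a→7  [deg 1]
  2: ∅  [deadlock]
  3: a→6  tau→2  [deg 2]
  4: ∅  [deadlock]
  5: tau→3  [deg 1]
  6: b→4  tau→4  tau→5  [deg 3]
  7: a→5  tau→4  [deg 2]
witness 2: a·a·tau·tau

Answer: DEADLOCK at state 2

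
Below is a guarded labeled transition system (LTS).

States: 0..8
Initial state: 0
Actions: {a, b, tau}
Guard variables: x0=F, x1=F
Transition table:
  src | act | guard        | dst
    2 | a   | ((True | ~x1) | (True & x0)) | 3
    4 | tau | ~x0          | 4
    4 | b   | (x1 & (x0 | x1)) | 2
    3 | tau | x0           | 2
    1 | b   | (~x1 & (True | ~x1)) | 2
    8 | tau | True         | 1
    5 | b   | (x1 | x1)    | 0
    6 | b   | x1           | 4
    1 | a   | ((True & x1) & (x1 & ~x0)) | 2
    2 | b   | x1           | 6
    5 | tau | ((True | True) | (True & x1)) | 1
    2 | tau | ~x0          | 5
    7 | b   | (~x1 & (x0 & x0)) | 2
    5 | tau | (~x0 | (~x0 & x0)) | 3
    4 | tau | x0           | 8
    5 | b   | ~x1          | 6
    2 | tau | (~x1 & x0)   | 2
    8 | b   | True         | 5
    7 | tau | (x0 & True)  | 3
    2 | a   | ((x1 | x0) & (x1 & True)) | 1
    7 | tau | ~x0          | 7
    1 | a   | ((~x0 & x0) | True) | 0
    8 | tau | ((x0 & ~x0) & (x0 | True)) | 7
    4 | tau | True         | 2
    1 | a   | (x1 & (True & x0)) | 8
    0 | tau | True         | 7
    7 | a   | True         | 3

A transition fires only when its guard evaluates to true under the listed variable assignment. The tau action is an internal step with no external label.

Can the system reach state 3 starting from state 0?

Answer: REACHABLE

Working:
Guard filter leaves 14 enabled edge(s).
depth 0: {0}
depth 1: {7}  total {0,7}
depth 2: {3}  total {0,3,7}
R = {0,3,7}
witness 3: tau·a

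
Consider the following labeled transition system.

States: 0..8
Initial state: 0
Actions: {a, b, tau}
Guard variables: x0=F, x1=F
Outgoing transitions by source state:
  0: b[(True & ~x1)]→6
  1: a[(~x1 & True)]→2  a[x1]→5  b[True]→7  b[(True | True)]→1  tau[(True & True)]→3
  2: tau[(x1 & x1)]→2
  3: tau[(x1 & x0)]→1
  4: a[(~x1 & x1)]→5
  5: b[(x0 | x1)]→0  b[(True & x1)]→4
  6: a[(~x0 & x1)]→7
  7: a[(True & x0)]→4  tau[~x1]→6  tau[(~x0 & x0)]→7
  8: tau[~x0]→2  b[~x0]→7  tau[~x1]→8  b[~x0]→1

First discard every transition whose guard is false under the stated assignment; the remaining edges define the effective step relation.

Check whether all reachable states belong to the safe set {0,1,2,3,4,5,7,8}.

Allowed set {0,1,2,3,4,5,7,8}
Reachable = {0,6}
  0: ✓
  6: VIOLATES
counterexample path to 6: b

Answer: INVARIANT VIOLATED at state 6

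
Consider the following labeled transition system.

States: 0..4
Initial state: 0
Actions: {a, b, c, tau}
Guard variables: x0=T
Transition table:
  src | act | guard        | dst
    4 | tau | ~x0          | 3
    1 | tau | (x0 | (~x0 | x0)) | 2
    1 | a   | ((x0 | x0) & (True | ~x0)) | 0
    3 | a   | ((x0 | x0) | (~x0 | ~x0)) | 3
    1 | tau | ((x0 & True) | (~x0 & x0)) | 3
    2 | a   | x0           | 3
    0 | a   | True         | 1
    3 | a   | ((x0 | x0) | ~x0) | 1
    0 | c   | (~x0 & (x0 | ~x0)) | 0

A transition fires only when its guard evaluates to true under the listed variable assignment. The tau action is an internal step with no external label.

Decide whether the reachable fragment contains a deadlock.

R = {0,1,2,3}
  0: a→1  [deg 1]
  1: a→0  tau→2  tau→3  [deg 3]
  2: a→3  [deg 1]
  3: a→1  a→3  [deg 2]

Answer: DEADLOCK-FREE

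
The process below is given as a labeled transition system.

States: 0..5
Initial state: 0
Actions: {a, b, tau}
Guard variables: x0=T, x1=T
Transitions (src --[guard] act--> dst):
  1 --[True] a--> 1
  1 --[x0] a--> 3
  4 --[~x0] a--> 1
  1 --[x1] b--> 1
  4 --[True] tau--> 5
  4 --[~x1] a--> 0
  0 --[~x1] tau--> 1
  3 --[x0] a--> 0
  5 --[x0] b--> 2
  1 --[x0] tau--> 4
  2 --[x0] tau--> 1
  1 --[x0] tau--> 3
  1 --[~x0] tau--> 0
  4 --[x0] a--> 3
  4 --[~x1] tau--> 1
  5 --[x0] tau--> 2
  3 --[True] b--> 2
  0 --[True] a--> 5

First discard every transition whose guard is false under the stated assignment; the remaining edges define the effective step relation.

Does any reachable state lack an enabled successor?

Reach set: {0,1,2,3,4,5}
  0: a→5  [1 out]
  1: a→1  a→3  b→1  tau→3  tau→4  [5 out]
  2: tau→1  [1 out]
  3: a→0  b→2  [2 out]
  4: a→3  tau→5  [2 out]
  5: b→2  tau→2  [2 out]

Answer: DEADLOCK-FREE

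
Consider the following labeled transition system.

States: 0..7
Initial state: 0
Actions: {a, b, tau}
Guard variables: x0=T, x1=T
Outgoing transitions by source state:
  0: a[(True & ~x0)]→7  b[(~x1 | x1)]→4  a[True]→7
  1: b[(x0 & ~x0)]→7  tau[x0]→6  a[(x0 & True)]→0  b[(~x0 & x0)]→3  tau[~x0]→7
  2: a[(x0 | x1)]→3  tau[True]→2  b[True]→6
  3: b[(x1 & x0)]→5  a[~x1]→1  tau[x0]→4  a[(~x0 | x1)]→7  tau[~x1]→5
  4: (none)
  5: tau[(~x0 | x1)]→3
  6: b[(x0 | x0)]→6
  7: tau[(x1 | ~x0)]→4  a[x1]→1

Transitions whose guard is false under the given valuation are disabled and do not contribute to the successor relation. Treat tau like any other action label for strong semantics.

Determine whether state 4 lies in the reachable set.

After dropping false guards: 14 live edges.
L0 = {0}
L1 = {4,7}  now seen {0,4,7}
L2 = {1}  now seen {0,1,4,7}
L3 = {6}  now seen {0,1,4,6,7}
Reachable = {0,1,4,6,7}
witness 4: b

Answer: REACHABLE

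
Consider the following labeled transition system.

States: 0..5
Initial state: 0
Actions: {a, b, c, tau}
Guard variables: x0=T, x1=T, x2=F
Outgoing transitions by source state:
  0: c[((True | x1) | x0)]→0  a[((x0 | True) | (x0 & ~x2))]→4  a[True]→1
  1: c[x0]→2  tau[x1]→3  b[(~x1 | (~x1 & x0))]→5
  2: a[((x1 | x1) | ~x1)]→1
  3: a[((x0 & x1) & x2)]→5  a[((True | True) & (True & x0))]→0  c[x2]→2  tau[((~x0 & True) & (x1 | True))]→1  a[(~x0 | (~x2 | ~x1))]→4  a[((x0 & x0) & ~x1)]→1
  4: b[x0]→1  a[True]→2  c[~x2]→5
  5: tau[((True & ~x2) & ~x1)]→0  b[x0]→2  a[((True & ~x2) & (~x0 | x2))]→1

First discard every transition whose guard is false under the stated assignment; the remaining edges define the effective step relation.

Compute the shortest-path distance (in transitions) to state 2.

Layered search for 2:
  L0 = {0}
  L1 = {1,4}
  L2 = {2,3,5}
2 enters at depth 2; path a·c

Answer: 2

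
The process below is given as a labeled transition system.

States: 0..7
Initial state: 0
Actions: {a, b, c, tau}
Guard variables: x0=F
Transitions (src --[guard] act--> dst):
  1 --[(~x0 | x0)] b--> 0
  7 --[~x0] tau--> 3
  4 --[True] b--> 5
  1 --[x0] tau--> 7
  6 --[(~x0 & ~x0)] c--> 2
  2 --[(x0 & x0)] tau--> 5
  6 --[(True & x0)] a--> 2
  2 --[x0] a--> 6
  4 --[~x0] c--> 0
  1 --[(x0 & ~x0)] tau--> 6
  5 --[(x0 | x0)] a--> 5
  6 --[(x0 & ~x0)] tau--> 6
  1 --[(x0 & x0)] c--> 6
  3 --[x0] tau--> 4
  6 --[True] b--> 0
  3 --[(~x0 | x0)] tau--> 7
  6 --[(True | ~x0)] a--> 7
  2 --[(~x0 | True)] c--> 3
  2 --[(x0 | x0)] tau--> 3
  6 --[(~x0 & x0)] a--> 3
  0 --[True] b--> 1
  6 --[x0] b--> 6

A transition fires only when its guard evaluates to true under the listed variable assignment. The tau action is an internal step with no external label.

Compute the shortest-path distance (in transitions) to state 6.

Breadth-first toward 6:
  Layer 0: {0}
  Layer 1: {1}
6 never appears.

Answer: UNREACHABLE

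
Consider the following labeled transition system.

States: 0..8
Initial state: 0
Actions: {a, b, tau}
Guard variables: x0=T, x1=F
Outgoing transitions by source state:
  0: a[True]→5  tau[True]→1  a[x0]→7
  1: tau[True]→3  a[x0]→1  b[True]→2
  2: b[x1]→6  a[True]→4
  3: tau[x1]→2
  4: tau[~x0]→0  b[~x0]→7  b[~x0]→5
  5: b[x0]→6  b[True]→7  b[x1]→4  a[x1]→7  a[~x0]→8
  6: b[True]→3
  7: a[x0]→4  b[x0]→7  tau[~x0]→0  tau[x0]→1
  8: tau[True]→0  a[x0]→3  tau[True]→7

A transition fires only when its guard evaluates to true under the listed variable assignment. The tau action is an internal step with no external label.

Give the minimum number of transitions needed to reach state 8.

Answer: UNREACHABLE

Trace:
Breadth-first toward 8:
  L0 = {0}
  L1 = {1,5,7}
  L2 = {2,3,4,6}
8 never appears.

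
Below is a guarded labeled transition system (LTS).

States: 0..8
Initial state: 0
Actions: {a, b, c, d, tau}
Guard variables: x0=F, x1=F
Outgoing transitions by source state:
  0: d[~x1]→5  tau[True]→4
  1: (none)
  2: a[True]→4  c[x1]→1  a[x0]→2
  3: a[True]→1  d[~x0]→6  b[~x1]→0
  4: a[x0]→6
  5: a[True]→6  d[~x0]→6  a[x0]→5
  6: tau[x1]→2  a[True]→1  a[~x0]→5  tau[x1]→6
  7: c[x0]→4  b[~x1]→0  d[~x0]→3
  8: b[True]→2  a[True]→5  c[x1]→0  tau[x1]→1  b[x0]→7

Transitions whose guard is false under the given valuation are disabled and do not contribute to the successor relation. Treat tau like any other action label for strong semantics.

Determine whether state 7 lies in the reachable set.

Answer: UNREACHABLE

Trace:
After dropping false guards: 14 live edges.
L0 = {0}
L1 = {4,5}  now seen {0,4,5}
L2 = {6}  now seen {0,4,5,6}
L3 = {1}  now seen {0,1,4,5,6}
Reachable = {0,1,4,5,6}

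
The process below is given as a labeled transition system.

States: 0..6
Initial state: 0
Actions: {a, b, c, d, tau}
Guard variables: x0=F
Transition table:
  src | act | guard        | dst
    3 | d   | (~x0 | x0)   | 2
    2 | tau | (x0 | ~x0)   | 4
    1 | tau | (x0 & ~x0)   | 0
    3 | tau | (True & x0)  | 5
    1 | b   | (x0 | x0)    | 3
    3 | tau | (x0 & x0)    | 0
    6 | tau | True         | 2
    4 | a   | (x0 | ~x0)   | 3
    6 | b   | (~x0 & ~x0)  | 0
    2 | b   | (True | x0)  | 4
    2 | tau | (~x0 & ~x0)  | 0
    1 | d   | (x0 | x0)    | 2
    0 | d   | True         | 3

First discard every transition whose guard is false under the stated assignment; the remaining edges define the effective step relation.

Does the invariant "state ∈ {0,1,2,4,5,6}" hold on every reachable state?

Allowed set {0,1,2,4,5,6}
Reach set: {0,2,3,4}
  0: safe
  2: safe
  3: VIOLATES
  4: safe
counterexample path to 3: d

Answer: INVARIANT VIOLATED at state 3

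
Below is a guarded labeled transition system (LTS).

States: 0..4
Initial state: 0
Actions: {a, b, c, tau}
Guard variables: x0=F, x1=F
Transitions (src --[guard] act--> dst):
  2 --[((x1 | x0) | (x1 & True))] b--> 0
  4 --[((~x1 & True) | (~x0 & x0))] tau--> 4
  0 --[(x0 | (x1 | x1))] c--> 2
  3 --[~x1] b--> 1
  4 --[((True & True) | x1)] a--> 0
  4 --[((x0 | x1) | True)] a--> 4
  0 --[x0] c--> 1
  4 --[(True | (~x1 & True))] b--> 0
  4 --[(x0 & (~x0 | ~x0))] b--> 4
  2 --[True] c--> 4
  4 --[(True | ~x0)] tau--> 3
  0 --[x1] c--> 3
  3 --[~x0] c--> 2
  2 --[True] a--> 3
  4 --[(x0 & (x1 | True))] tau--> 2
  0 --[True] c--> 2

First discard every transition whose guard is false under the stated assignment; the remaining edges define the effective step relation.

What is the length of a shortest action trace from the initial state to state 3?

BFS to 3:
  L0 = {0}
  L1 = {2}
  L2 = {3,4}
3 enters at depth 2; path c·a

Answer: 2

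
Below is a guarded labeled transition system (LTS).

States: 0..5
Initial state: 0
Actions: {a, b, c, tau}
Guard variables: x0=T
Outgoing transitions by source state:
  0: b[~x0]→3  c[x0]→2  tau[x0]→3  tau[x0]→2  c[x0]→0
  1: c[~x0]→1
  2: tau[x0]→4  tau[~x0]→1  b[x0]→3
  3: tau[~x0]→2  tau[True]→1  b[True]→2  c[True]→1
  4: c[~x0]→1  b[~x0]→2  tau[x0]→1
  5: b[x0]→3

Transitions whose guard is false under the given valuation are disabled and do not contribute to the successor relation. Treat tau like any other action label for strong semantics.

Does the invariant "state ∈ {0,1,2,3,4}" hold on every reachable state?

Inv-set: {0,1,2,3,4}
Reachable = {0,1,2,3,4}
  0: ok
  1: ok
  2: ok
  3: ok
  4: ok

Answer: INVARIANT HOLDS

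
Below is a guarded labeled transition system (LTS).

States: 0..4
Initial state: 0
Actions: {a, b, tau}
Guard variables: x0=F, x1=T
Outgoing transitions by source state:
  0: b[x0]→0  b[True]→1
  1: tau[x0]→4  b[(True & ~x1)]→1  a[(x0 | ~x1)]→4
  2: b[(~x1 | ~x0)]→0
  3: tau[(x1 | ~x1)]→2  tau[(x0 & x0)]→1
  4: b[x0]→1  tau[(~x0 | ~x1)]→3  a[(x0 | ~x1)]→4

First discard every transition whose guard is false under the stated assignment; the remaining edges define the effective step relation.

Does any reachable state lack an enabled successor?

Reachable = {0,1}
  0: b→1  [1 out]
  1: ∅  [STUCK]
witness 1: b

Answer: DEADLOCK at state 1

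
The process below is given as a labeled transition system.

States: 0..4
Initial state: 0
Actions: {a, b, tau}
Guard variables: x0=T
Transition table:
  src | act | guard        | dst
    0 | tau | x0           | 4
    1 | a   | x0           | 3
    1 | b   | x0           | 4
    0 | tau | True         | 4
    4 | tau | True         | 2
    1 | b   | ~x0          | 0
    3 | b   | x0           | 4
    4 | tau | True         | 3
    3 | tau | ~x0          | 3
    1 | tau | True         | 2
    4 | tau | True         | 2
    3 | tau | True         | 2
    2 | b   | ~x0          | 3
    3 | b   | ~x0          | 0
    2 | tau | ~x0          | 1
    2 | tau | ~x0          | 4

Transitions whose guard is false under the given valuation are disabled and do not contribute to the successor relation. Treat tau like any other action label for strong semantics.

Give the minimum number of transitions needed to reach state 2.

Answer: 2

Analysis:
Breadth-first toward 2:
  Layer 0: {0}
  Layer 1: {4}
  Layer 2: {2,3}
depth(2)=2, e.g. tau·tau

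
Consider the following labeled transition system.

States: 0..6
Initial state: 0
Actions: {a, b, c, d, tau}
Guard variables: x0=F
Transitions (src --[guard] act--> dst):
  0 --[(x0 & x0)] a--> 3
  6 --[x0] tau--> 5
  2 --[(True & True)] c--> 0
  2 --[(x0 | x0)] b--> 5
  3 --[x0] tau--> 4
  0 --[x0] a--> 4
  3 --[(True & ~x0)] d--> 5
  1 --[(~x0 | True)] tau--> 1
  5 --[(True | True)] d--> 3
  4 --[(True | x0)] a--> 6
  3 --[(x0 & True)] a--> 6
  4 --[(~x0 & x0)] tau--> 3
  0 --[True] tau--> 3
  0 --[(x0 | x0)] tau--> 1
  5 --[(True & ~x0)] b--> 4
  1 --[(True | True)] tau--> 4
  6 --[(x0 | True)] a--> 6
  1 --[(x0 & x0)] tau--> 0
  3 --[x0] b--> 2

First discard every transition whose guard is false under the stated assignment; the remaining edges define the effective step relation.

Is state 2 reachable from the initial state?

9 transition(s) survive guard evaluation.
depth 0: {0}
depth 1: {3}  now seen {0,3}
depth 2: {5}  now seen {0,3,5}
depth 3: {4}  now seen {0,3,4,5}
depth 4: {6}  now seen {0,3,4,5,6}
R = {0,3,4,5,6}

Answer: UNREACHABLE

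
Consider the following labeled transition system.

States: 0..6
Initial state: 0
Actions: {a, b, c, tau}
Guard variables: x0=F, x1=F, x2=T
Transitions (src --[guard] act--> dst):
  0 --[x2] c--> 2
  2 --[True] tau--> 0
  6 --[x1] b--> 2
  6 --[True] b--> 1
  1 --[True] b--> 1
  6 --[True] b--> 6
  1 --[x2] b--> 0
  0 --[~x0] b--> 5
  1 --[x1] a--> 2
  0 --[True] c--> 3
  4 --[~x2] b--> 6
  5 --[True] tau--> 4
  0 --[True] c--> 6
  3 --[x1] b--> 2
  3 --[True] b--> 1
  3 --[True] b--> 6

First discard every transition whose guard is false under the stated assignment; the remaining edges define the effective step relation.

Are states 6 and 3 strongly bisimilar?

Answer: BISIMILAR

Trace:
Compute ~ classes (split until stable):
  π0 = {{0,1,2,3,4,5,6}}
  π1 = {{0},{1,3,6},{2,5},{4}}
  π2 = {{0},{1},{2},{3,6},{4},{5}}
stable after 3 split(s): 6 block(s)
class of 6: {3,6}; class of 3: {3,6}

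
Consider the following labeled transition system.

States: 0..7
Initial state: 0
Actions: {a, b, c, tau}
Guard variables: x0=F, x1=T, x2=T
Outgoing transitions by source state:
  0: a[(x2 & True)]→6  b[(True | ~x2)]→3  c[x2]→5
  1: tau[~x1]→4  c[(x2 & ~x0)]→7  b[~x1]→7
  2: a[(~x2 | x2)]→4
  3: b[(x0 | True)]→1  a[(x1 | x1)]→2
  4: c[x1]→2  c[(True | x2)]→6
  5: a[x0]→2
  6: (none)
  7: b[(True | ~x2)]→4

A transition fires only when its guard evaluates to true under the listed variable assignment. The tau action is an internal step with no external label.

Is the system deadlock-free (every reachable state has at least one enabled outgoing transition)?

Reach set: {0,1,2,3,4,5,6,7}
  0: a→6  b→3  c→5  [3 out]
  1: c→7  [1 out]
  2: a→4  [1 out]
  3: a→2  b→1  [2 out]
  4: c→2  c→6  [2 out]
  5: ∅  [STUCK]
  6: ∅  [STUCK]
  7: b→4  [1 out]
witness 5: c

Answer: DEADLOCK at state 5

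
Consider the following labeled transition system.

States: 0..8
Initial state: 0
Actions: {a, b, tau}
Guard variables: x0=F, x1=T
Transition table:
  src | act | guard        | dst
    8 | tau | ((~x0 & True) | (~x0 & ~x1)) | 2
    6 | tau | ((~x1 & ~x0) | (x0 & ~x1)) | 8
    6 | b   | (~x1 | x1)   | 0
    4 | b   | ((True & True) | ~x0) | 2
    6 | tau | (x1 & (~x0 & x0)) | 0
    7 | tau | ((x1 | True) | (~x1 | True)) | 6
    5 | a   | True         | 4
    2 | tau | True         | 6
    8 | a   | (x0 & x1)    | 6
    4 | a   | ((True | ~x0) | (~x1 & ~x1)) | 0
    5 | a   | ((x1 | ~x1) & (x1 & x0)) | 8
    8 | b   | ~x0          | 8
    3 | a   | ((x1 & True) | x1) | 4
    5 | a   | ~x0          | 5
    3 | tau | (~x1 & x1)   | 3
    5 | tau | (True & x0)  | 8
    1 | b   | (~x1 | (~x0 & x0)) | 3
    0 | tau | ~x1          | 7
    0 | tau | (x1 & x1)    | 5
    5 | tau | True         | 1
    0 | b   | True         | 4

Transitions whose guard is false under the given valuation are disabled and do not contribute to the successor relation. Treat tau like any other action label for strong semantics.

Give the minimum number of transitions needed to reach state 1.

Answer: 2

Working:
BFS to 1:
  depth 0: {0}
  depth 1: {4,5}
  depth 2: {1,2}
first hit 1 at d=2 via tau·tau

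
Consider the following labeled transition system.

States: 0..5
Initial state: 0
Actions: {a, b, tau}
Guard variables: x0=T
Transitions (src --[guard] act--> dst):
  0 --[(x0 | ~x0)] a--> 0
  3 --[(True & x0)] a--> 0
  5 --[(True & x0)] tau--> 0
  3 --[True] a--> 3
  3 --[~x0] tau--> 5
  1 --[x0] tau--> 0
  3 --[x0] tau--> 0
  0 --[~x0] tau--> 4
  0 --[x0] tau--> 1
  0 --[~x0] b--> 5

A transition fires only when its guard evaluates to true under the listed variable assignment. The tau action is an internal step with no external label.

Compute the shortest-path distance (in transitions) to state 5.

Answer: UNREACHABLE

Trace:
BFS to 5:
  depth 0: {0}
  depth 1: {1}
5 never appears.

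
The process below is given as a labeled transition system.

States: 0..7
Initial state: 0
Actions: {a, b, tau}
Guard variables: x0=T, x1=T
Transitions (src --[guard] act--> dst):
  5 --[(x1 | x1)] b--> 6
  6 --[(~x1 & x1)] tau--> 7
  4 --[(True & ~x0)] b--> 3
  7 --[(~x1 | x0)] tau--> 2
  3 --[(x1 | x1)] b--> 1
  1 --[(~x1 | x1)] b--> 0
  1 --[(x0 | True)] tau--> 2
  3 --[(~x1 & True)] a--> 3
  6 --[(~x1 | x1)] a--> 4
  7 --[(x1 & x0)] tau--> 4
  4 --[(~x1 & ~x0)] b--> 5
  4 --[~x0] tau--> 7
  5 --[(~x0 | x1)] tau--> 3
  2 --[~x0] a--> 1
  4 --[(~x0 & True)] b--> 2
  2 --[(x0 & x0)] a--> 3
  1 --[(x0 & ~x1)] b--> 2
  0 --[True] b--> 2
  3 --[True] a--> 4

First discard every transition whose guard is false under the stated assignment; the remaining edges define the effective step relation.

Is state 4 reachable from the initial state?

Answer: REACHABLE

Working:
11 transition(s) survive guard evaluation.
Layer 0: {0}
Layer 1: {2}  now seen {0,2}
Layer 2: {3}  now seen {0,2,3}
Layer 3: {1,4}  now seen {0,1,2,3,4}
R = {0,1,2,3,4}
witness 4: b·a·a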